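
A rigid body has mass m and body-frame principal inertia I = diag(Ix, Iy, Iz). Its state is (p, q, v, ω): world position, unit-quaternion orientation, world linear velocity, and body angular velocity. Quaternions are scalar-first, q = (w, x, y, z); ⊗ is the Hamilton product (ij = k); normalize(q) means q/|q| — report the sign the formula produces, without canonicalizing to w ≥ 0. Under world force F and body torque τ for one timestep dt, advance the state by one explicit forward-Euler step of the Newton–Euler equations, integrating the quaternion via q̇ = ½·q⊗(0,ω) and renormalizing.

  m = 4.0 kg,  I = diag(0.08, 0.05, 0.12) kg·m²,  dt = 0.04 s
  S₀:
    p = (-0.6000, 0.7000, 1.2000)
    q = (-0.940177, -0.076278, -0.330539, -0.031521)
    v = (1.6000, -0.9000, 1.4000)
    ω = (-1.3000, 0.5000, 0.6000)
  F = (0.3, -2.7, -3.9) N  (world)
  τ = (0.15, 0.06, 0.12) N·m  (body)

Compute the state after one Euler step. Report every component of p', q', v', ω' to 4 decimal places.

p' = (-0.5360, 0.6640, 1.2560)
q' = (-0.9380, -0.0555, -0.3381, -0.0521)
v' = (1.6030, -0.9270, 1.3610)
ω' = (-1.2355, 0.5230, 0.6335)

linear accel F/m = (0.0750, -0.6750, -0.9750)
p' = p + v·dt = (-0.5360, 0.6640, 1.2560)
v + (F/m)dt = (1.6030, -0.9270, 1.3610)
ω×(Iω) gyroscopic = (0.0210, 0.0312, 0.0195)
(τ − ω×Iω)/I = (1.6125, 0.5760, 0.8375)
ω' = ω + α·dt = (-1.2355, 0.5230, 0.6335)
2q̇ = q⊗(0,ω) = (0.0850207, 1.0396672, -0.3833444, -1.0319459)
updated quaternion q' = (-0.9380, -0.0555, -0.3381, -0.0521)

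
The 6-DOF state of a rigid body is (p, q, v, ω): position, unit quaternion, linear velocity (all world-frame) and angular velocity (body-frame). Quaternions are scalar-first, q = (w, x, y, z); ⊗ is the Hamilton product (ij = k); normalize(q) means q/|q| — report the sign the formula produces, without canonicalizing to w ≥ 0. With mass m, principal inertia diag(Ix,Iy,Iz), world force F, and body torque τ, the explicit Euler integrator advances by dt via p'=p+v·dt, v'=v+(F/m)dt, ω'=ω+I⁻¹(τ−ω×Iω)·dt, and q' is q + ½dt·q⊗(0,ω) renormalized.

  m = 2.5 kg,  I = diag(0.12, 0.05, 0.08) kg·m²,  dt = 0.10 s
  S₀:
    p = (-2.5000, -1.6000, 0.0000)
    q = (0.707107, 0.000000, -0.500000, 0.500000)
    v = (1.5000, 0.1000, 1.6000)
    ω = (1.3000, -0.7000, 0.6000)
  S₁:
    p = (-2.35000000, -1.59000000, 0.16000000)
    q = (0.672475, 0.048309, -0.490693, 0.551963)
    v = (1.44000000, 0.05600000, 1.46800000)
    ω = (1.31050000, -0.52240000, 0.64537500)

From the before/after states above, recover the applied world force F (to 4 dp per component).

Δv = v₁−v₀ = (-0.06000000, -0.04400000, -0.13200000)
applied force F = (-1.5000, -1.1000, -3.3000)

F = (-1.5000, -1.1000, -3.3000)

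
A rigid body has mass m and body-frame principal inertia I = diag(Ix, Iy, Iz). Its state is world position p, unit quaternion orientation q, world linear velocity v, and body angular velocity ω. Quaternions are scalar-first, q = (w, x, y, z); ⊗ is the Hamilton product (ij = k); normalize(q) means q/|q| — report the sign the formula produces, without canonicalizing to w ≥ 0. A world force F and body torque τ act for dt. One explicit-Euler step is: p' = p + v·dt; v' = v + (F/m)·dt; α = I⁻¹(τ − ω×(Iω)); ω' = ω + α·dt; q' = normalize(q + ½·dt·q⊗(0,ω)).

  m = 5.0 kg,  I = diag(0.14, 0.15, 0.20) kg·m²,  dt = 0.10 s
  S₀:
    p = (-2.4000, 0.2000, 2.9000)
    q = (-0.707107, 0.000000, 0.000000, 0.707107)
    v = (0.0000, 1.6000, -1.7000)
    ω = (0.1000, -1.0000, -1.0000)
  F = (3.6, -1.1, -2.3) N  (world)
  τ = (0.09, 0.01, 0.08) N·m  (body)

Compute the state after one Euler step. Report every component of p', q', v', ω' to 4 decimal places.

precession coupling ω×(Iω) = (0.0500, 0.0060, -0.0010)
α = I⁻¹(τ − ω×Iω) = (0.2857, 0.0267, 0.4050)
ω' = ω + α·dt = (0.1286, -0.9973, -0.9595)
2q̇ = q⊗(0,ω) = (0.7071070, 0.6363963, 0.7778177, 0.7071070)
updated quaternion q' = (-0.6701, 0.0317, 0.0388, 0.7406)
a = F/m = (0.7200, -0.2200, -0.4600)
p' = p + v·dt = (-2.4000, 0.3600, 2.7300)
new velocity v' = (0.0720, 1.5780, -1.7460)

p' = (-2.4000, 0.3600, 2.7300)
q' = (-0.6701, 0.0317, 0.0388, 0.7406)
v' = (0.0720, 1.5780, -1.7460)
ω' = (0.1286, -0.9973, -0.9595)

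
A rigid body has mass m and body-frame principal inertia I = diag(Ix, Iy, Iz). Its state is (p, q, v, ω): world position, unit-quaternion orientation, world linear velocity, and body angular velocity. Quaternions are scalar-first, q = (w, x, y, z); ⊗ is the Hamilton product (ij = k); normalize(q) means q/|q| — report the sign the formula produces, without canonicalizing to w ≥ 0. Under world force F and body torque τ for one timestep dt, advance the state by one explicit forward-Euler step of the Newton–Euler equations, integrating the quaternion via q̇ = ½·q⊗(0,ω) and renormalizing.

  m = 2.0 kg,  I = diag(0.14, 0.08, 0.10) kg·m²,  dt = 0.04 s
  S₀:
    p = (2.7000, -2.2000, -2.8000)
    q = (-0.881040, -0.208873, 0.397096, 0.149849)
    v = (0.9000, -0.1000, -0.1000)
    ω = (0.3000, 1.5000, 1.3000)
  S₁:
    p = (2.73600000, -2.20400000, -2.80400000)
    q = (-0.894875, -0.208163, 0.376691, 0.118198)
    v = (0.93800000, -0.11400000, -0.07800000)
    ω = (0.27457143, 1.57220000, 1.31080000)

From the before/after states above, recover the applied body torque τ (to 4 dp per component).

Δω = ω₁−ω₀ = (-0.02542857, 0.07220000, 0.01080000)
τ = I·(Δω/dt) + ω₀×(Iω₀) = (-0.0500, 0.1600, 0.0000)

τ = (-0.0500, 0.1600, 0.0000)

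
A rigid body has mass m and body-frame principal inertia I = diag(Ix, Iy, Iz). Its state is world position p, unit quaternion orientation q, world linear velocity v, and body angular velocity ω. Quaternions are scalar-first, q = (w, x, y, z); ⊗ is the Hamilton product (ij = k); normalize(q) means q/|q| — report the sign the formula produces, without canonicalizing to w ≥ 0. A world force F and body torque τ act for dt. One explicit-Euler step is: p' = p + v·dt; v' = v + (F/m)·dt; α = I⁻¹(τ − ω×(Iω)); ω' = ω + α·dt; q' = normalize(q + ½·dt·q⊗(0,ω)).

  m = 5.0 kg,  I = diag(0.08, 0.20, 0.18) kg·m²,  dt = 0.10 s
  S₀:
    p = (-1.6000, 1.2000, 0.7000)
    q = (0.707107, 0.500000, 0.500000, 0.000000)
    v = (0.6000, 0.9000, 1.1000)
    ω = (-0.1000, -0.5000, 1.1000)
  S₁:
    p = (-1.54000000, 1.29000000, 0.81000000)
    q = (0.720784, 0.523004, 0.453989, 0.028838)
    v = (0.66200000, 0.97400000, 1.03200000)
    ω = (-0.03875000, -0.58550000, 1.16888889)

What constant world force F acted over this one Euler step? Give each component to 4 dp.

F = (3.1000, 3.7000, -3.4000)

velocity change Δv = (0.06200000, 0.07400000, -0.06800000)
m·(v₁−v₀)/dt = (3.1000, 3.7000, -3.4000)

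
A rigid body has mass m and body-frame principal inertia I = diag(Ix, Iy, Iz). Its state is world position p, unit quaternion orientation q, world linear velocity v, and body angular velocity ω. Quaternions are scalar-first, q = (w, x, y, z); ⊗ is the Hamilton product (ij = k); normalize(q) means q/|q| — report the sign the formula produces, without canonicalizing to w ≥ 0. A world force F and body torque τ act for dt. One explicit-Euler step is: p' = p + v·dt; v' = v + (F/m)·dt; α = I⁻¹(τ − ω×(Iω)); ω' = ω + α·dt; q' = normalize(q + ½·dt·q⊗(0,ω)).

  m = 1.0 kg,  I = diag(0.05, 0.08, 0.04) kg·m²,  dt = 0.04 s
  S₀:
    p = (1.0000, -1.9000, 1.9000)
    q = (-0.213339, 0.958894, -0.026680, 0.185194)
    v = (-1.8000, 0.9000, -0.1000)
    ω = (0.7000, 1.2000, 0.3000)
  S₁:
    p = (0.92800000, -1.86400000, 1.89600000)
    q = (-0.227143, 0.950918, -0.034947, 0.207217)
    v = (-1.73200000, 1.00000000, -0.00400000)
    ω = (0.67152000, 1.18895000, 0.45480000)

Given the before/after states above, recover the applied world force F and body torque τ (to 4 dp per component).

F = (1.7000, 2.5000, 2.4000)
τ = (-0.0500, -0.0200, 0.1800)

Δv = v₁−v₀ = (0.06800000, 0.10000000, 0.09600000)
applied force F = (1.7000, 2.5000, 2.4000)
Δω = ω₁−ω₀ = (-0.02848000, -0.01105000, 0.15480000)
I·α + gyro = (-0.0500, -0.0200, 0.1800)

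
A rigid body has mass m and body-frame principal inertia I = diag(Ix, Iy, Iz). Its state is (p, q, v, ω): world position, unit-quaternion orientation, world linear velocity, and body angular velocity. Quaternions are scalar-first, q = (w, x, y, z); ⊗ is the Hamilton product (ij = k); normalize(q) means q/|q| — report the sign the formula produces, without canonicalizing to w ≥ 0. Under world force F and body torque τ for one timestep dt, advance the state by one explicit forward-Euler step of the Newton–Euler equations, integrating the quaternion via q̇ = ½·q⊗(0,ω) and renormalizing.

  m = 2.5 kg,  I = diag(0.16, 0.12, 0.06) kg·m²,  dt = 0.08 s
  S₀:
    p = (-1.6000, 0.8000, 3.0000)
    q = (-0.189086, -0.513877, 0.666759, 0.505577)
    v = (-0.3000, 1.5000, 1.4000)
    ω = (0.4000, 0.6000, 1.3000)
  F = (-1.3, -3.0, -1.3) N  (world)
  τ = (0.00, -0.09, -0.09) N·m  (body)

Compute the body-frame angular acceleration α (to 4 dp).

α = (0.2925, -1.1833, -1.3400)

gyro term ω×Iω = (-0.0468, 0.0520, -0.0096)
α = I⁻¹(τ − ω×Iω) = (0.2925, -1.1833, -1.3400)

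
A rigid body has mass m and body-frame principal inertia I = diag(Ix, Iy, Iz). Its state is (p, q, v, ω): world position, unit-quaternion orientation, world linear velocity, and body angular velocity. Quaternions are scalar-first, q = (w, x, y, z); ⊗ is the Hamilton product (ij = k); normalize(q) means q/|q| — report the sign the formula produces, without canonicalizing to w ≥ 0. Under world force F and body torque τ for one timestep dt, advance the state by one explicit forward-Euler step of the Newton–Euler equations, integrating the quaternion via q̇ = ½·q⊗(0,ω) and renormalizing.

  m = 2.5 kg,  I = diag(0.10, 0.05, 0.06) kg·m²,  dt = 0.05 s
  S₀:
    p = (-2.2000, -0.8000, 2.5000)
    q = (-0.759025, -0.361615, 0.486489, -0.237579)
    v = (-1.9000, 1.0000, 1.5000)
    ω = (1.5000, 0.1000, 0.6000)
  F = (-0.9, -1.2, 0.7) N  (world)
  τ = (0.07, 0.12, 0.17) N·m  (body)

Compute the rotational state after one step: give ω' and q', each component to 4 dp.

ω×(Iω) gyroscopic = (0.0006, 0.0360, -0.0075)
(τ − ω×Iω)/I = (0.6940, 1.6800, 2.9583)
ω + α·dt = (1.5347, 0.1840, 0.7479)
q⊗(0,ω) = (0.6363210, -0.8228862, -0.2153020, -1.2213100)
q' = normalize(q + ½dt·q⊗(0,ω)) = (-0.7425, -0.3819, 0.4807, -0.2679)

ω' = (1.5347, 0.1840, 0.7479)
q' = (-0.7425, -0.3819, 0.4807, -0.2679)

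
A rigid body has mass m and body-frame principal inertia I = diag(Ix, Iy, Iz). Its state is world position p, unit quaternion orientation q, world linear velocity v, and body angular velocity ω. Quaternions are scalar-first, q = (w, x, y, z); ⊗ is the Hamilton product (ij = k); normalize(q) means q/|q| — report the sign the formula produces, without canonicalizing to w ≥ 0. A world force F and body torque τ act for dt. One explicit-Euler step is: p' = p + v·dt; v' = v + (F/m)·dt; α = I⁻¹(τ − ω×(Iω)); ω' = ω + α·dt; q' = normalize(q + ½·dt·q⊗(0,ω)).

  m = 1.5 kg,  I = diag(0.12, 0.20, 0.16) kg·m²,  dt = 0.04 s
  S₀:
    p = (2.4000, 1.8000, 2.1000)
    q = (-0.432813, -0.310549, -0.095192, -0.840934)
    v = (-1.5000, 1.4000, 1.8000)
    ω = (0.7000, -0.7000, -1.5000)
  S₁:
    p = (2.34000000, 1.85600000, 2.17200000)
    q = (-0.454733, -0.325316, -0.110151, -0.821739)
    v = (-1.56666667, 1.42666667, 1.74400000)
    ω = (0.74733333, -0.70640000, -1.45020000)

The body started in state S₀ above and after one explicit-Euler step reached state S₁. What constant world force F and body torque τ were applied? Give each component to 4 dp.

F = (-2.5000, 1.0000, -2.1000)
τ = (0.1000, 0.0100, 0.1600)

v₁ − v₀ = (-0.06666667, 0.02666667, -0.05600000)
m·(v₁−v₀)/dt = (-2.5000, 1.0000, -2.1000)
rate change Δω = (0.04733333, -0.00640000, 0.04980000)
gyro term ω₀×Iω₀ = (-0.0420, 0.0420, -0.0392)
applied torque τ = (0.1000, 0.0100, 0.1600)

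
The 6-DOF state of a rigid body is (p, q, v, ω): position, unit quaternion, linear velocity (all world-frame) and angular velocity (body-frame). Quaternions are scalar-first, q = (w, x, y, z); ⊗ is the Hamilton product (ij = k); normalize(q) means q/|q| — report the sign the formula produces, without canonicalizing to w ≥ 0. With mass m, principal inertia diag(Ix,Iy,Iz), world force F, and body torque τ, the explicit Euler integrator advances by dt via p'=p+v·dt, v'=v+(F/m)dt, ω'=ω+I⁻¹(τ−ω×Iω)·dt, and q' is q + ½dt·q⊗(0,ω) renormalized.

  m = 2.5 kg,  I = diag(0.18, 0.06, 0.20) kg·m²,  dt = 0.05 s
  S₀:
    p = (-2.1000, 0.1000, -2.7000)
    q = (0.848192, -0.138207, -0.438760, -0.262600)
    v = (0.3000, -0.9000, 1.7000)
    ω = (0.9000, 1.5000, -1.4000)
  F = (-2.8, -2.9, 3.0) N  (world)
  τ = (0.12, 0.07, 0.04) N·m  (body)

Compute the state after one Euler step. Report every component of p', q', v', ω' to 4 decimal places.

p' = (-2.0850, 0.0550, -2.6150)
q' = (0.8572, -0.0938, -0.4170, -0.2871)
v' = (0.2440, -0.9580, 1.7600)
ω' = (1.0150, 1.5373, -1.3495)

linear accel F/m = (-1.1200, -1.1600, 1.2000)
p + v·dt = (-2.0850, 0.0550, -2.6150)
v + (F/m)dt = (0.2440, -0.9580, 1.7600)
ω×(Iω) gyroscopic = (-0.2940, 0.0252, -0.1620)
angular accel α = (2.3000, 0.7467, 1.0100)
ω + α·dt = (1.0150, 1.5373, -1.3495)
Hamilton product q⊗(0,ω) = (0.4148863, 1.7715368, 0.8424582, -0.9998953)
updated quaternion q' = (0.8572, -0.0938, -0.4170, -0.2871)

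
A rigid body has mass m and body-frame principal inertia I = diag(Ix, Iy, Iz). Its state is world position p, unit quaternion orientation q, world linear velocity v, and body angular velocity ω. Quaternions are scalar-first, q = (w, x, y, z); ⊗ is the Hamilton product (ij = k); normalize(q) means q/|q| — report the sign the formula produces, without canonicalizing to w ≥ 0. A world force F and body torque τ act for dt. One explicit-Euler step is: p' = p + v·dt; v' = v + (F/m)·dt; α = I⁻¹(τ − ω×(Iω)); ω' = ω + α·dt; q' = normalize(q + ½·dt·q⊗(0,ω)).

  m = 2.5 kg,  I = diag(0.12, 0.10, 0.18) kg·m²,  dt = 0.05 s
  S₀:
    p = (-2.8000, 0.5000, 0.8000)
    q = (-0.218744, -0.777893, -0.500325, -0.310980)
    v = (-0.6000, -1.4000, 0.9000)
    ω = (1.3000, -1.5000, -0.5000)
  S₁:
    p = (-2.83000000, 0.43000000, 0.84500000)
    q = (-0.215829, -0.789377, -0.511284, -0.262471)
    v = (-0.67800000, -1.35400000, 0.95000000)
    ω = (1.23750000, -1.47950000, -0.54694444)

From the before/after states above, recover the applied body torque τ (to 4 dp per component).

ω₁ − ω₀ = (-0.06250000, 0.02050000, -0.04694444)
gyro term ω₀×Iω₀ = (0.0600, 0.0390, 0.0390)
applied torque τ = (-0.0900, 0.0800, -0.1300)

τ = (-0.0900, 0.0800, -0.1300)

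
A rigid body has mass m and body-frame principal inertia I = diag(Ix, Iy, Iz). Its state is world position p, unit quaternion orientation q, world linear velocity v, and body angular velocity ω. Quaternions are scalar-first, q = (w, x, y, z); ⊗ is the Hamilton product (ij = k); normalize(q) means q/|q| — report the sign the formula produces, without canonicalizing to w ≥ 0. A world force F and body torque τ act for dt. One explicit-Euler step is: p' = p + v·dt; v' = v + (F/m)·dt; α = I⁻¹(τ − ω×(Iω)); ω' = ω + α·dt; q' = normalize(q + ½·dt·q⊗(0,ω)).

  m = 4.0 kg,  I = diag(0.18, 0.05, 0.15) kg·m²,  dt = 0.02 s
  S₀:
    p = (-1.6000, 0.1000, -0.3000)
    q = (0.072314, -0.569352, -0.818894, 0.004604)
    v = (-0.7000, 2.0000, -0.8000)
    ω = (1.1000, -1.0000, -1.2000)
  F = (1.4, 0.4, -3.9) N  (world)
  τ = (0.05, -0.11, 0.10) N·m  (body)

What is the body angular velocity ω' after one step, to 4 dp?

ω' = (1.0922, -1.0282, -1.2057)

precession coupling ω×(Iω) = (0.1200, -0.0396, 0.1430)
angular accel α = (-0.3889, -1.4080, -0.2867)
ω + α·dt = (1.0922, -1.0282, -1.2057)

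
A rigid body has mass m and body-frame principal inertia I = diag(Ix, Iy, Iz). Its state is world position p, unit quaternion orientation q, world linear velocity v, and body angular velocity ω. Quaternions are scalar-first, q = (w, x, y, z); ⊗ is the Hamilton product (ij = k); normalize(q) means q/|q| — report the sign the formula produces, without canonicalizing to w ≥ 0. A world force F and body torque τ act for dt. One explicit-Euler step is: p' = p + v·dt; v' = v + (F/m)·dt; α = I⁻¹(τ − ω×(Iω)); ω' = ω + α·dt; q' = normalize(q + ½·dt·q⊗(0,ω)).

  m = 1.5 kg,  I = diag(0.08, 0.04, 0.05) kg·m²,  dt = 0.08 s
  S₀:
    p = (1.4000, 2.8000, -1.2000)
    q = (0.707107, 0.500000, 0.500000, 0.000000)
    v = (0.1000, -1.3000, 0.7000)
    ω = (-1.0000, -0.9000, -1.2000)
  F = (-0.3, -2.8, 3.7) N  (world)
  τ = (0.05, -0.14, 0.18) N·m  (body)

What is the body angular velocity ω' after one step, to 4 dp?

ω' = (-0.9608, -1.2520, -0.8544)

gyro term ω×Iω = (0.0108, 0.0360, -0.0360)
(τ − ω×Iω)/I = (0.4900, -4.4000, 4.3200)
ω' = ω + α·dt = (-0.9608, -1.2520, -0.8544)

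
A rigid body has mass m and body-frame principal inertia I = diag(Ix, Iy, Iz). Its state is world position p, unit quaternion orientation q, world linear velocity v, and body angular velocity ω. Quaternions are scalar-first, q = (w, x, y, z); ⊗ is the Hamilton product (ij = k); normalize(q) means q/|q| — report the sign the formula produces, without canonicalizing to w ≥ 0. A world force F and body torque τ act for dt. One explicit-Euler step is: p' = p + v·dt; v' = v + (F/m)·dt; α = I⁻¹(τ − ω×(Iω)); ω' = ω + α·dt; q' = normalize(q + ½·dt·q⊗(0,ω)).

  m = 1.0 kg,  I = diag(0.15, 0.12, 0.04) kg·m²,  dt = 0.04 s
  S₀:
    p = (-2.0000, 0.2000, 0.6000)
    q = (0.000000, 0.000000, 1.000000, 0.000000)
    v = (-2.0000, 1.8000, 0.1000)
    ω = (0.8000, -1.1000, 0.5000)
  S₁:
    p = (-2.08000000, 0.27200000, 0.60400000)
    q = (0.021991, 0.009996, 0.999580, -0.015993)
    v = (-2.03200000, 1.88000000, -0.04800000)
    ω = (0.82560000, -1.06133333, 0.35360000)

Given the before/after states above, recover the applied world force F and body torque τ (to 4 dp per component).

F = (-0.8000, 2.0000, -3.7000)
τ = (0.1400, 0.1600, -0.1200)

v₁ − v₀ = (-0.03200000, 0.08000000, -0.14800000)
m·(v₁−v₀)/dt = (-0.8000, 2.0000, -3.7000)
ω₁ − ω₀ = (0.02560000, 0.03866667, -0.14640000)
precession coupling = (0.0440, 0.0440, 0.0264)
I·α + gyro = (0.1400, 0.1600, -0.1200)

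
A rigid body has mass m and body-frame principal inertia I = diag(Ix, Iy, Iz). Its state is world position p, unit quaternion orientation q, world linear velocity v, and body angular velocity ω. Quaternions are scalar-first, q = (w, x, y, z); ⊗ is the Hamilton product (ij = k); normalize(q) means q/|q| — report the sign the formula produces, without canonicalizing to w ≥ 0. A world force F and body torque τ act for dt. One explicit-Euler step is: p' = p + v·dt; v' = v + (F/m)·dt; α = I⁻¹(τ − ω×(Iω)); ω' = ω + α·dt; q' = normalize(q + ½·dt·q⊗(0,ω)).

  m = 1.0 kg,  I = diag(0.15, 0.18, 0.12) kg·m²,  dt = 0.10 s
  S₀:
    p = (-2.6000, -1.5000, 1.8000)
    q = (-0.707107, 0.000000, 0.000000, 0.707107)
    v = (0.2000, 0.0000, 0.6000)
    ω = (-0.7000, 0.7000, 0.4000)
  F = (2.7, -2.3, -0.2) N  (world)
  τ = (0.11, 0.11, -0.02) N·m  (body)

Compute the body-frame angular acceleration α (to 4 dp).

gyro term ω×Iω = (-0.0168, -0.0084, -0.0147)
α = I⁻¹(τ − ω×Iω) = (0.8453, 0.6578, -0.0442)

α = (0.8453, 0.6578, -0.0442)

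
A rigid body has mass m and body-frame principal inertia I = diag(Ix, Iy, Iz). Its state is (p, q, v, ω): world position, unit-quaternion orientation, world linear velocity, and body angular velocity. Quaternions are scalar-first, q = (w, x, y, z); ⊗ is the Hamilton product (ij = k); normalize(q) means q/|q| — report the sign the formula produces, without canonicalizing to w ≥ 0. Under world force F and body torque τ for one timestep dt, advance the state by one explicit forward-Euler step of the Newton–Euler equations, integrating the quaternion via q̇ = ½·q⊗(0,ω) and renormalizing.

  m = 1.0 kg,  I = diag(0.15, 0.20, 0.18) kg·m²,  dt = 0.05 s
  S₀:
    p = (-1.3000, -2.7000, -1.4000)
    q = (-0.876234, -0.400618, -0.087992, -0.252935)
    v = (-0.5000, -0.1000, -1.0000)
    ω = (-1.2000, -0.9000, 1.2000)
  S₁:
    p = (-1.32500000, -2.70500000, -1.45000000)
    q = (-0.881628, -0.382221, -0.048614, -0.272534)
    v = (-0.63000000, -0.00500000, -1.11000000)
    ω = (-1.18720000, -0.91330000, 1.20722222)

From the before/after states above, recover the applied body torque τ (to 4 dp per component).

ω₁ − ω₀ = (0.01280000, -0.01330000, 0.00722222)
applied torque τ = (0.0600, -0.0100, 0.0800)

τ = (0.0600, -0.0100, 0.0800)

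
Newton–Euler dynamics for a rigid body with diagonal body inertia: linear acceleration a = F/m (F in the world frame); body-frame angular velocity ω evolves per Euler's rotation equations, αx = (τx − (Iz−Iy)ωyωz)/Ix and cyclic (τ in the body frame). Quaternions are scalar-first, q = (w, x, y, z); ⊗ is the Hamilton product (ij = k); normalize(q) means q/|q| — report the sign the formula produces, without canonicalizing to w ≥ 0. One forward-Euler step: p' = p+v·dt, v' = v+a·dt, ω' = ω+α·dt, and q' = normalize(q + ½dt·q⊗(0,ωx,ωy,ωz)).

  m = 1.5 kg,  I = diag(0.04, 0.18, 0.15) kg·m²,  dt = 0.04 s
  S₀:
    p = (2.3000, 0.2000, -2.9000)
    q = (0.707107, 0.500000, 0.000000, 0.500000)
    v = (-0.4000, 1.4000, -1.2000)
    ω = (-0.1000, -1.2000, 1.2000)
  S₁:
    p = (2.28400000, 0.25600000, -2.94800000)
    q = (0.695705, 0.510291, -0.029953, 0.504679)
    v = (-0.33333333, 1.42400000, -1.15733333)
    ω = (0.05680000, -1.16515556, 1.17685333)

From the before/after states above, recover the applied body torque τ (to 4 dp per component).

rate change Δω = (0.15680000, 0.03484444, -0.02314667)
applied torque τ = (0.2000, 0.1700, -0.0700)

τ = (0.2000, 0.1700, -0.0700)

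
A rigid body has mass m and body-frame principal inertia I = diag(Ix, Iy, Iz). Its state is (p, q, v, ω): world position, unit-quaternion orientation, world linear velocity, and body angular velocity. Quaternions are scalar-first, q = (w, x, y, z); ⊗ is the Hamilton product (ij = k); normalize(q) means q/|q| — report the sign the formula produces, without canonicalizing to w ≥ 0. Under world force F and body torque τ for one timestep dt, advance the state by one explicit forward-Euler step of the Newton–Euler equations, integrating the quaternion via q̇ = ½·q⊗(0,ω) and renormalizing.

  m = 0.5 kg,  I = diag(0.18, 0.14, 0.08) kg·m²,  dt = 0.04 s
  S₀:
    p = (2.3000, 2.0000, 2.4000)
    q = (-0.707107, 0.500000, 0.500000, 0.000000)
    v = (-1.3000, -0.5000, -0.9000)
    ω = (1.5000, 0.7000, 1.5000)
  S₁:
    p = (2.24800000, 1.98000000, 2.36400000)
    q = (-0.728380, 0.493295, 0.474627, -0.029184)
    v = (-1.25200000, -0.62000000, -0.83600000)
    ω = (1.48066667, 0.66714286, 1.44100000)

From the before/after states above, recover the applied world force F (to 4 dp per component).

F = (0.6000, -1.5000, 0.8000)

Δv = v₁−v₀ = (0.04800000, -0.12000000, 0.06400000)
m·(v₁−v₀)/dt = (0.6000, -1.5000, 0.8000)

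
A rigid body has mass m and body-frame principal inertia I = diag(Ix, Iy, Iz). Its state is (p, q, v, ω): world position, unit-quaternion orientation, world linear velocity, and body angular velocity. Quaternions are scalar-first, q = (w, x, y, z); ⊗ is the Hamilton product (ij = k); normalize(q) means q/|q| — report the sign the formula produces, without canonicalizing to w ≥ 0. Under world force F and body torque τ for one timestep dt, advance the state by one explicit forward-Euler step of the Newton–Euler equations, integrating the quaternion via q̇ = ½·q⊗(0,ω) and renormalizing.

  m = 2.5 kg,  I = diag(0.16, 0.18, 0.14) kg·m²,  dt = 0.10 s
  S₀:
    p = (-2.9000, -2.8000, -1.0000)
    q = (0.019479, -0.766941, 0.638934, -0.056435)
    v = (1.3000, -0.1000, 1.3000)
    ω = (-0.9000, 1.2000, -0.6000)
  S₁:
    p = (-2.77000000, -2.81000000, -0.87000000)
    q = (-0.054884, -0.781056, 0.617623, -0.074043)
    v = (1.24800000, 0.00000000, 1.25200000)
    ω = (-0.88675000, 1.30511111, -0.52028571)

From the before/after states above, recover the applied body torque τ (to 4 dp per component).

τ = (0.0500, 0.2000, 0.0900)

rate change Δω = (0.01325000, 0.10511111, 0.07971429)
τ = I·(Δω/dt) + ω₀×(Iω₀) = (0.0500, 0.2000, 0.0900)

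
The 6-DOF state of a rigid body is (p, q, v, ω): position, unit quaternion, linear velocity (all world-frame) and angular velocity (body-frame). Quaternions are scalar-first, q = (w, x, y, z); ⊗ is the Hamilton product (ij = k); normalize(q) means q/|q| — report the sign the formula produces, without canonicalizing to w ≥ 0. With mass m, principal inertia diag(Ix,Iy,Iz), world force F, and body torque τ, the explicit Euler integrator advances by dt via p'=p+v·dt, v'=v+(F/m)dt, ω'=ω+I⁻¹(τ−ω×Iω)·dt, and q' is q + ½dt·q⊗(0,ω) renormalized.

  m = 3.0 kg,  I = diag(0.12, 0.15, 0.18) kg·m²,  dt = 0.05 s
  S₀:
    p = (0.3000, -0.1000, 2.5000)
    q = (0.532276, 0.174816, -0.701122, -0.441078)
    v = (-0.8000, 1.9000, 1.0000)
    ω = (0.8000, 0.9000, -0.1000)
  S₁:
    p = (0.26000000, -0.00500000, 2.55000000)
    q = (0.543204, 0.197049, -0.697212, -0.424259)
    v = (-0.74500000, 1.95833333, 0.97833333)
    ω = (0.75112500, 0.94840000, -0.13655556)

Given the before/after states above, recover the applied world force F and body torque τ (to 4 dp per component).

Δω = ω₁−ω₀ = (-0.04887500, 0.04840000, -0.03655556)
ω₀×(Iω₀) = (-0.0027, 0.0048, 0.0216)
I·α + gyro = (-0.1200, 0.1500, -0.1100)
velocity change Δv = (0.05500000, 0.05833333, -0.02166667)
F = m·Δv/dt = (3.3000, 3.5000, -1.3000)

F = (3.3000, 3.5000, -1.3000)
τ = (-0.1200, 0.1500, -0.1100)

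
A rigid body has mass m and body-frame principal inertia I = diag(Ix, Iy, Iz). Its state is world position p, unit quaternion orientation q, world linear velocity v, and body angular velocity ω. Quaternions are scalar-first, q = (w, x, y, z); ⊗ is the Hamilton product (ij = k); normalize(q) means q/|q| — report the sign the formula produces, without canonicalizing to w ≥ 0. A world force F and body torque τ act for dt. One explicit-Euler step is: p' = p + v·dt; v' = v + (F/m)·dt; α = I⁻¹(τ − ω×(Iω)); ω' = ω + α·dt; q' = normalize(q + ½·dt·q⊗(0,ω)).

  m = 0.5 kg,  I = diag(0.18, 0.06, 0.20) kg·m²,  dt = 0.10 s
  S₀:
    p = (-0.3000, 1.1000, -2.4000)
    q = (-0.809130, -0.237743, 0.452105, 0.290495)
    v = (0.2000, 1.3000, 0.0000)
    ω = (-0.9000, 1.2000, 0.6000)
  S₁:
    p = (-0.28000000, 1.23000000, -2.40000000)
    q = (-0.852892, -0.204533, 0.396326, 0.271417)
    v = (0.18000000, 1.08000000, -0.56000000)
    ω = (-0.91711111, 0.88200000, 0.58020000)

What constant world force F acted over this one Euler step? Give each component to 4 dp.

F = (-0.1000, -1.1000, -2.8000)

v₁ − v₀ = (-0.02000000, -0.22000000, -0.56000000)
applied force F = (-0.1000, -1.1000, -2.8000)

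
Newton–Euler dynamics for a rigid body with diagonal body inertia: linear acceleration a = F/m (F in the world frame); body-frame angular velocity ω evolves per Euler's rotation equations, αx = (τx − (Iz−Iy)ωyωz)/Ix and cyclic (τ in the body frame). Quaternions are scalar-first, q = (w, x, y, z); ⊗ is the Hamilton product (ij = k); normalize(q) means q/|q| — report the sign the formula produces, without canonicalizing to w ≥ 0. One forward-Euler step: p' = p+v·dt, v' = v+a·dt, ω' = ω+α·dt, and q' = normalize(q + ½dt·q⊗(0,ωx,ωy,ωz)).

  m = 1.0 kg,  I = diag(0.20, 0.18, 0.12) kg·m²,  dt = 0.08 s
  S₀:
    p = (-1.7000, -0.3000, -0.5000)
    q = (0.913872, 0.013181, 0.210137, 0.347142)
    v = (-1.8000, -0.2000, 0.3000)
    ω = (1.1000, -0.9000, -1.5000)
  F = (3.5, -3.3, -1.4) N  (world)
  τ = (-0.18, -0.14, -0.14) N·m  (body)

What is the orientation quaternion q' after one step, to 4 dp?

Hamilton product q⊗(0,ω) = (0.6953372, 1.0024815, -0.4208571, -1.6138216)
updated quaternion q' = (0.9385, 0.0531, 0.1926, 0.2816)

q' = (0.9385, 0.0531, 0.1926, 0.2816)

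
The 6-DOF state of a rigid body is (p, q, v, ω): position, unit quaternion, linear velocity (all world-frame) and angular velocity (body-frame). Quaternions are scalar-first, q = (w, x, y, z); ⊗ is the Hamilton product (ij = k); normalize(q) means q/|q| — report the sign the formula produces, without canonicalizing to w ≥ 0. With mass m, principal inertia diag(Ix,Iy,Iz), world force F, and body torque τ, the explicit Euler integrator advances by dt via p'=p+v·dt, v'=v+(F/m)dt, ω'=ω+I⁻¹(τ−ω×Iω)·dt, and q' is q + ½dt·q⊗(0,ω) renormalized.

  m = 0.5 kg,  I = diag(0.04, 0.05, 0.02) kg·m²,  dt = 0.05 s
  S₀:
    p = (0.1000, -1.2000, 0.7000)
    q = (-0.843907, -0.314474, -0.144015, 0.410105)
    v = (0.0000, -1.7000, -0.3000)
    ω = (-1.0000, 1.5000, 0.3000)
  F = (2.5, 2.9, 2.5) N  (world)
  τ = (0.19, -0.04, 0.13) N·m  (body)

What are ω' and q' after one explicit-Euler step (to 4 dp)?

ω' = (-0.7456, 1.4660, 0.6625)
q' = (-0.8486, -0.3095, -0.1834, 0.3880)

gyro term ω×Iω = (-0.0135, -0.0060, -0.0150)
α = I⁻¹(τ − ω×Iω) = (5.0875, -0.6800, 7.2500)
ω + α·dt = (-0.7456, 1.4660, 0.6625)
2q̇ = q⊗(0,ω) = (-0.2214830, 0.1855450, -1.5816233, -0.8688981)
updated quaternion q' = (-0.8486, -0.3095, -0.1834, 0.3880)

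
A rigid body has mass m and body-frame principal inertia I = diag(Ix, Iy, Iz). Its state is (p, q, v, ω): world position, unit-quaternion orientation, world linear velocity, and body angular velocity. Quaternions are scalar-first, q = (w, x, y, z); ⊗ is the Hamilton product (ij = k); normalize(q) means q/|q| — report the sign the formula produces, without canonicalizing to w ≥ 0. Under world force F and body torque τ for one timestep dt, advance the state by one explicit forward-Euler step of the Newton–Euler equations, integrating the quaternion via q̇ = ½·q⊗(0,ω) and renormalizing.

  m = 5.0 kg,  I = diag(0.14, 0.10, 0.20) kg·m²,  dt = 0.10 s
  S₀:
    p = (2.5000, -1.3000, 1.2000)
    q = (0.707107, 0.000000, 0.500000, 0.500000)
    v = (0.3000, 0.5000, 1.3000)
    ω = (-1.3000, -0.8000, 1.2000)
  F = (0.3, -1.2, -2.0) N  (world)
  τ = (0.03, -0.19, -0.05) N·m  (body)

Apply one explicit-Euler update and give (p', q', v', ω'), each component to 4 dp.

α = I⁻¹(τ − ω×Iω) = (0.9000, -2.8360, -0.0420)
ω + α·dt = (-1.2100, -1.0836, 1.1958)
2q̇ = q⊗(0,ω) = (-0.2000000, 0.0807609, -1.2156856, 1.4985284)
q' = normalize(q + ½dt·q⊗(0,ω)) = (0.6938, 0.0040, 0.4372, 0.5722)
new position p' = (2.5300, -1.2500, 1.3300)
v + (F/m)dt = (0.3060, 0.4760, 1.2600)

p' = (2.5300, -1.2500, 1.3300)
q' = (0.6938, 0.0040, 0.4372, 0.5722)
v' = (0.3060, 0.4760, 1.2600)
ω' = (-1.2100, -1.0836, 1.1958)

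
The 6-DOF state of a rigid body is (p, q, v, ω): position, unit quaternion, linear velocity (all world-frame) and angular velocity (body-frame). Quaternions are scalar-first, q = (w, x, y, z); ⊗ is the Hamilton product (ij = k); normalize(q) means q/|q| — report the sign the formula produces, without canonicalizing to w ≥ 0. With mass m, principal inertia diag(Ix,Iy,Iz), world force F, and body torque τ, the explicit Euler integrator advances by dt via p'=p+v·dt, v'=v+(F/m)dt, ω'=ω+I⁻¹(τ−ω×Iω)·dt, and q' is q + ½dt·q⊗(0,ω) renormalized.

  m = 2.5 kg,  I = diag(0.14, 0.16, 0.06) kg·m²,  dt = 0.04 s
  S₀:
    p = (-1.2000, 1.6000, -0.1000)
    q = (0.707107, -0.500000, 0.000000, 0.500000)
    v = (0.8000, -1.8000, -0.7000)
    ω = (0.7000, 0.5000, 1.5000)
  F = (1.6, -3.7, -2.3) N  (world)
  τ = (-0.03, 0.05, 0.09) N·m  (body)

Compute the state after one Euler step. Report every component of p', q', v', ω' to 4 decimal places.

p' = (-1.1680, 1.5280, -0.1280)
q' = (0.6987, -0.4948, 0.0291, 0.5159)
v' = (0.8256, -1.8592, -0.7368)
ω' = (0.7129, 0.4915, 1.5553)

a = F/m = (0.6400, -1.4800, -0.9200)
p + v·dt = (-1.1680, 1.5280, -0.1280)
new velocity v' = (0.8256, -1.8592, -0.7368)
angular accel α = (0.3214, -0.2125, 1.3833)
ω + α·dt = (0.7129, 0.4915, 1.5553)
Hamilton product q⊗(0,ω) = (-0.4000000, 0.2449749, 1.4535535, 0.8106605)
q' = normalize(q + ½dt·q⊗(0,ω)) = (0.6987, -0.4948, 0.0291, 0.5159)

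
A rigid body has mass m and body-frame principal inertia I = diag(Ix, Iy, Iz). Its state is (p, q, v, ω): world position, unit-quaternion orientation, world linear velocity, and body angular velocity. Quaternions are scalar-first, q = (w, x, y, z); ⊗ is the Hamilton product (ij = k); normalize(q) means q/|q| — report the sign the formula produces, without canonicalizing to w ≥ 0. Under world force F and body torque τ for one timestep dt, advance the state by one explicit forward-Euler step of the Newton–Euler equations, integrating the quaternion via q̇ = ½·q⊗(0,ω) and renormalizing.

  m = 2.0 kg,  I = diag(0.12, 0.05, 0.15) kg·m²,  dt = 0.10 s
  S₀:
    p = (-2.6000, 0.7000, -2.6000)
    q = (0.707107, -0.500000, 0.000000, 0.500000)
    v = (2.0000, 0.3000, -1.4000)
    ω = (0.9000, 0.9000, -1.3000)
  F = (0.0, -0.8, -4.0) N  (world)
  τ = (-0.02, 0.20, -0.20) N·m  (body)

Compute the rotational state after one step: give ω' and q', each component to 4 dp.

α = I⁻¹(τ − ω×Iω) = (0.8083, 3.2980, -0.9553)
ω + α·dt = (0.9808, 1.2298, -1.3955)
q⊗(0,ω) = (1.1000000, 0.1863963, 0.4363963, -1.3692391)
updated quaternion q' = (0.7590, -0.4887, 0.0217, 0.4298)

ω' = (0.9808, 1.2298, -1.3955)
q' = (0.7590, -0.4887, 0.0217, 0.4298)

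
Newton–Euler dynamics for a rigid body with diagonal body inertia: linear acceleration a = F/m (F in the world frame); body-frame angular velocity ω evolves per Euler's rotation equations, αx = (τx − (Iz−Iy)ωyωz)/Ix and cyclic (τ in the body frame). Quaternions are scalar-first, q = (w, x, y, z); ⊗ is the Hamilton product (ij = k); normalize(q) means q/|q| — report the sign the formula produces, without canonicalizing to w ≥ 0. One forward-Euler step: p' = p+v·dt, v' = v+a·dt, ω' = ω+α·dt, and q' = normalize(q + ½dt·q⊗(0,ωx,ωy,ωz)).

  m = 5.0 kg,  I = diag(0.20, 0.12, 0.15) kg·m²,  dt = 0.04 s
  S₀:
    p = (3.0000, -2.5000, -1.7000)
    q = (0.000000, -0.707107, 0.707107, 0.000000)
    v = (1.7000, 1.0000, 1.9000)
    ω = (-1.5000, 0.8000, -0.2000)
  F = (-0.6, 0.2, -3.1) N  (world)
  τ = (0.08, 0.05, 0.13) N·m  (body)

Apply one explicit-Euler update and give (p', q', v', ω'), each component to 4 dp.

angular accel α = (0.4240, 0.2917, 0.2267)
new body rate ω' = (-1.4830, 0.8117, -0.1909)
q⊗(0,ω) = (-1.6263461, -0.1414214, -0.1414214, 0.4949749)
q' = normalize(q + ½dt·q⊗(0,ω)) = (-0.0325, -0.7095, 0.7039, 0.0099)
p' = p + v·dt = (3.0680, -2.4600, -1.6240)
v + (F/m)dt = (1.6952, 1.0016, 1.8752)

p' = (3.0680, -2.4600, -1.6240)
q' = (-0.0325, -0.7095, 0.7039, 0.0099)
v' = (1.6952, 1.0016, 1.8752)
ω' = (-1.4830, 0.8117, -0.1909)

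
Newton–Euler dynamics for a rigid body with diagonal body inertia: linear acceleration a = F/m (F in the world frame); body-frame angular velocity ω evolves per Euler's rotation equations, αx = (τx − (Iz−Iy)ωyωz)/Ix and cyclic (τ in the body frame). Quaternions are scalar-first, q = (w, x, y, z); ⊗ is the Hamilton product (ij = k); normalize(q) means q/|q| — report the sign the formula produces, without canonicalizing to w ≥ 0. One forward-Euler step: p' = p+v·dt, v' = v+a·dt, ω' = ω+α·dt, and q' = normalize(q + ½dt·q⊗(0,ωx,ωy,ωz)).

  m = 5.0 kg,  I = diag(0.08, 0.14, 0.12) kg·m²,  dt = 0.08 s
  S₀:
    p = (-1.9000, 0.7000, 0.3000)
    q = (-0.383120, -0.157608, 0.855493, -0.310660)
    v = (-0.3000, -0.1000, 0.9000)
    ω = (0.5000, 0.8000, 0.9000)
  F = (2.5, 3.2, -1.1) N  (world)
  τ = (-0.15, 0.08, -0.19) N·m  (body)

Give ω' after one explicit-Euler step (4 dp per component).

ω' = (0.3644, 0.8560, 0.7573)

precession coupling ω×(Iω) = (-0.0144, -0.0180, 0.0240)
α = I⁻¹(τ − ω×Iω) = (-1.6950, 0.7000, -1.7833)
ω + α·dt = (0.3644, 0.8560, 0.7573)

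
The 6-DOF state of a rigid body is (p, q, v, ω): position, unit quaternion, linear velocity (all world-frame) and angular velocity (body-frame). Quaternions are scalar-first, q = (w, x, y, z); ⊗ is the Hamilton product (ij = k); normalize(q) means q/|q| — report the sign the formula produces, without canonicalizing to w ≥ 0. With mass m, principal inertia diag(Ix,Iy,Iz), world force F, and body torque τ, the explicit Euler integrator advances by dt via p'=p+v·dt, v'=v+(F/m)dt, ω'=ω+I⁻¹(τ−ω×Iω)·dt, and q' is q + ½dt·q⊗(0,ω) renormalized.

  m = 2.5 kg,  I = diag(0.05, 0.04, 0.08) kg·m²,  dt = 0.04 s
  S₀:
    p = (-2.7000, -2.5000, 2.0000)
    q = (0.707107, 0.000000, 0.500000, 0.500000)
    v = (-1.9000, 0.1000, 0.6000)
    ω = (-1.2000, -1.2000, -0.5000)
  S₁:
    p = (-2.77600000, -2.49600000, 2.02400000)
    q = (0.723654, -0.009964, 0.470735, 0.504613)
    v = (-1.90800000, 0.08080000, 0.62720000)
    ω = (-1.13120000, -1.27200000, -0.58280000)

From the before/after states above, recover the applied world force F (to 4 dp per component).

velocity change Δv = (-0.00800000, -0.01920000, 0.02720000)
applied force F = (-0.5000, -1.2000, 1.7000)

F = (-0.5000, -1.2000, 1.7000)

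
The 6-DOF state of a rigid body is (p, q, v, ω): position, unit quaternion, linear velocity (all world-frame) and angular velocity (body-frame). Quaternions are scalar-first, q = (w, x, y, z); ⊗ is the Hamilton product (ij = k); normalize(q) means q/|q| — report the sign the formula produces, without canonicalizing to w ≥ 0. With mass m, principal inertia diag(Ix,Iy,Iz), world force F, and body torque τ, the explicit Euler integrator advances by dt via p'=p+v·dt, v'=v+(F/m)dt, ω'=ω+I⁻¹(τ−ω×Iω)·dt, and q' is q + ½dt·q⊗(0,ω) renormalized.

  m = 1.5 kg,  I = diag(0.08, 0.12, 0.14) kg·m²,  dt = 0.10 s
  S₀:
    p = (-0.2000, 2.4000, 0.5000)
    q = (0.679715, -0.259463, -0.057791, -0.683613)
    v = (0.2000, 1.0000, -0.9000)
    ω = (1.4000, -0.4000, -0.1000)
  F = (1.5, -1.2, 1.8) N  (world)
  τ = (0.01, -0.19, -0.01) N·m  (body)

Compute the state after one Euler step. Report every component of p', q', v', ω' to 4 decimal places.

p' = (-0.1800, 2.5000, 0.4100)
q' = (0.6915, -0.2247, -0.1202, -0.6760)
v' = (0.3000, 0.9200, -0.7800)
ω' = (1.4115, -0.5653, -0.0911)

new position p' = (-0.1800, 2.5000, 0.4100)
new velocity v' = (0.3000, 0.9200, -0.7800)
α = I⁻¹(τ − ω×Iω) = (0.1150, -1.6533, 0.0886)
ω + α·dt = (1.4115, -0.5653, -0.0911)
q⊗(0,ω) = (0.2717705, 0.6839349, -1.2548905, 0.1167211)
updated quaternion q' = (0.6915, -0.2247, -0.1202, -0.6760)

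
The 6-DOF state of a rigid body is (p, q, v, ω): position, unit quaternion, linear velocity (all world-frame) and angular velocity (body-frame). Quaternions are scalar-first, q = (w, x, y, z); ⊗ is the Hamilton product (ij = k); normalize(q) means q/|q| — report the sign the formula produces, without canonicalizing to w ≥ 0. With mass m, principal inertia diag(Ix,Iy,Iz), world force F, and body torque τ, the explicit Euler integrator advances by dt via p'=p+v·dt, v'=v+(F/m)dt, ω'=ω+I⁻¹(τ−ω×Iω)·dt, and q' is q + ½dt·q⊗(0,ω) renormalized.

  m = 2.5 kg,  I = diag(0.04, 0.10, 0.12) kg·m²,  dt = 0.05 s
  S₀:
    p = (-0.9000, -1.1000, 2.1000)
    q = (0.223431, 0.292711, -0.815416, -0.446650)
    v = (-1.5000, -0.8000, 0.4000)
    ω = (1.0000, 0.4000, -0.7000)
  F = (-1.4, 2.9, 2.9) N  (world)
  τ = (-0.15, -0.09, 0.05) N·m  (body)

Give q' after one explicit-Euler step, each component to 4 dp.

q' = (0.2163, 0.3169, -0.8188, -0.4270)

q⊗(0,ω) = (-0.2791996, 0.9728822, -0.1523799, 0.7760987)
q + ½dt·q⊗(0,ω), renormalized = (0.2163, 0.3169, -0.8188, -0.4270)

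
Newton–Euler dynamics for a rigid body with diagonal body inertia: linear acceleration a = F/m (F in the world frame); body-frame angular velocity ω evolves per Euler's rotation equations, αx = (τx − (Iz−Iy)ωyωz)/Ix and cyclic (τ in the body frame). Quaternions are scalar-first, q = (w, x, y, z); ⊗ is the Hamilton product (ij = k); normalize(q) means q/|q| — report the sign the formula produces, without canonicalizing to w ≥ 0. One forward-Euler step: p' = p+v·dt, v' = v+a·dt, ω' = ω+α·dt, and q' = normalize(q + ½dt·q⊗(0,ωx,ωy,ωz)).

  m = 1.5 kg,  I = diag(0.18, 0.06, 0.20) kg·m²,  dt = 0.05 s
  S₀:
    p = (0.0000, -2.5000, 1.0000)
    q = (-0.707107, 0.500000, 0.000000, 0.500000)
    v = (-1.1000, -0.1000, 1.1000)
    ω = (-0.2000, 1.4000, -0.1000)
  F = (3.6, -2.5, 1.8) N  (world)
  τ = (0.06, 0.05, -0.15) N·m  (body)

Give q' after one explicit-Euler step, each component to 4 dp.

q' = (-0.7029, 0.4857, -0.0260, 0.5189)

2q̇ = q⊗(0,ω) = (0.1500000, -0.5585786, -1.0399498, 0.7707107)
q + ½dt·q⊗(0,ω), renormalized = (-0.7029, 0.4857, -0.0260, 0.5189)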